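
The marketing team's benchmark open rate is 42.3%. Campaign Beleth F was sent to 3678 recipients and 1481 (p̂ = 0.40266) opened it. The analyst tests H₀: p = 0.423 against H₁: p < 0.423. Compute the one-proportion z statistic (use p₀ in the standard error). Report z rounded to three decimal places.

p̂ = 1481/3678 = 0.40266.
SE = √(p₀(1−p₀)/n) = √(0.24407/3678) = 0.00815.
z = (0.40266 − 0.423)/0.00815 = -0.02034/0.00815 = -2.496.
p-value = P(Z < -2.496) ≈ 0.0063.

z = -2.496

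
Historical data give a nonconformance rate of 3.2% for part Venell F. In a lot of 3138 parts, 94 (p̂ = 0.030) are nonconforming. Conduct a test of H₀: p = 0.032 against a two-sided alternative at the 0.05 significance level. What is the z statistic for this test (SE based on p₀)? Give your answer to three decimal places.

z = -0.651

p̂ = 94/3138 ≈ 0.029955.
Standard error under H₀: √(0.032×0.968/3138) = 0.003142.
z = (0.029955 − 0.032)/0.003142 = -0.002045/0.003142 = -0.651.
p-value = 2·P(Z > 0.651) ≈ 0.5152, so at α = 0.05 we fail to reject H₀.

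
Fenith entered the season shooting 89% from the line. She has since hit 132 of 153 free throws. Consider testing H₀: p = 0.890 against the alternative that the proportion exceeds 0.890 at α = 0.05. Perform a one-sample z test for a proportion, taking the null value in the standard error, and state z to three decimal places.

p̂ = 132/153 ≈ 0.86275.
SE = √(p₀(1−p₀)/n) = √(0.0979/153) = 0.02530.
z = (0.86275 − 0.89)/0.02530 = -0.02725/0.02530 = -1.077.
p-value = P(Z > -1.077) ≈ 0.8594, so at α = 0.05 we fail to reject H₀.

z = -1.077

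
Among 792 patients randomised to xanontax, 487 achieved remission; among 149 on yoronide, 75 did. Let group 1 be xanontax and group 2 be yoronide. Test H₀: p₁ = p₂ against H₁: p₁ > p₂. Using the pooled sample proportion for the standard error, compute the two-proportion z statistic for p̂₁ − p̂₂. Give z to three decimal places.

z = 2.547

p̂₁ = 487/792 = 0.61490, p̂₂ = 75/149 = 0.50336.
Pooled p̂ = (487+75)/(792+149) = 562/941 = 0.59724.
SE = √(0.240545 × 0.00797404) = 0.04380.
z = (0.61490 − 0.50336)/0.04380 = 0.11154/0.04380 = 2.547.
p-value = P(Z > 2.547) ≈ 0.0054.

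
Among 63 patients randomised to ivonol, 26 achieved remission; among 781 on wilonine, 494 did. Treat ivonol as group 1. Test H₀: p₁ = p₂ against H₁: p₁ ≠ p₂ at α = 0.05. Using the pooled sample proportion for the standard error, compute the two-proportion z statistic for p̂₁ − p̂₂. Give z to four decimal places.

z = -3.4512

p̂₁ = 26/63 = 0.412698, p̂₂ = 494/781 = 0.632522.
Pooled p̂ = (26+494)/(63+781) = 520/844 = 0.616114.
SE = √(p̂(1−p̂)(1/n₁+1/n₂)) = √(0.616114·0.383886·0.0171534) = √(0.00405709) = 0.063695.
z = (0.412698 − 0.632522)/0.063695 = -0.219824/0.063695 = -3.4512.
p-value = 2·P(Z > 3.451) ≈ 0.0006; since p < α = 0.05, reject H₀.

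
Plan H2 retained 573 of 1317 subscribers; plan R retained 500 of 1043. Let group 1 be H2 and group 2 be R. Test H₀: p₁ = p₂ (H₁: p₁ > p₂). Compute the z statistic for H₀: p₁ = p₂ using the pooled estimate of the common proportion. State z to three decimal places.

z = -2.147

p̂₁ = 573/1317 = 0.43508, p̂₂ = 500/1043 = 0.47939.
Pooled p̂ = (573+500)/(1317+1043) = 1073/2360 = 0.45466.
SE = √(p̂(1−p̂)(1/n₁+1/n₂)) = √(0.45466·0.54534·0.00171807) = √(0.000425987) = 0.02064.
z = (0.43508 − 0.47939)/0.02064 = -0.04431/0.02064 = -2.147.
p-value = P(Z > -2.147) ≈ 0.9841.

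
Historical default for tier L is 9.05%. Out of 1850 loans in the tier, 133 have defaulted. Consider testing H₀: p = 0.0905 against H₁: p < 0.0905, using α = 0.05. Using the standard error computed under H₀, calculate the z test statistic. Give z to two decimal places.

p̂ = 133/1850 ≈ 0.07189.
Standard error under H₀: √(0.0905×0.9095/1850) = 0.00667.
z = (0.07189 − 0.0905)/0.00667 = -0.01861/0.00667 = -2.79.
p-value = P(Z < -2.790) ≈ 0.0026, so at α = 0.05 we reject H₀.

z = -2.79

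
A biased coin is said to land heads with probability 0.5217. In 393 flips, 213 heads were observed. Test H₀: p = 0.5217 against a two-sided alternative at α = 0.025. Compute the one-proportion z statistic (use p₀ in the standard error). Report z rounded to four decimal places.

p̂ = 213/393 ≈ 0.541985.
SE = √(p₀(1−p₀)/n) = √(0.24953/393) = 0.025198.
z = (0.541985 − 0.5217)/0.025198 = 0.020285/0.025198 = 0.8050.
p-value = 2·P(Z > 0.805) ≈ 0.4208, so at α = 0.025 we fail to reject H₀.

z = 0.8050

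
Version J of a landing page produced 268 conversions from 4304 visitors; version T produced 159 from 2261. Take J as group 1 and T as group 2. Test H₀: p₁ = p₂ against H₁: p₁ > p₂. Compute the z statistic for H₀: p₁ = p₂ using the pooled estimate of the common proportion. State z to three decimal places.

p̂₁ = 268/4304 = 0.062268, p̂₂ = 159/2261 = 0.070323.
Pooled p̂ = (268+159)/(4304+2261) = 427/6565 = 0.065042.
SE = √(0.0608114 × 0.000674624) = 0.006405.
z = (0.062268 − 0.070323)/0.006405 = -0.008055/0.006405 = -1.258.
p-value = P(Z > -1.258) ≈ 0.8957.

z = -1.258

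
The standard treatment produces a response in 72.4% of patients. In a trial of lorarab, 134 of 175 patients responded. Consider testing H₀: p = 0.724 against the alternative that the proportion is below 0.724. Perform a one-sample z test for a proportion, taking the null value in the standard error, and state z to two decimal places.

z = 1.23

p̂ = 134/175 ≈ 0.7657.
Standard error under H₀: √(0.724×0.276/175) = 0.0338.
z = (0.7657 − 0.724)/0.0338 = 0.0417/0.0338 = 1.23.
p-value = P(Z < 1.234) ≈ 0.8915.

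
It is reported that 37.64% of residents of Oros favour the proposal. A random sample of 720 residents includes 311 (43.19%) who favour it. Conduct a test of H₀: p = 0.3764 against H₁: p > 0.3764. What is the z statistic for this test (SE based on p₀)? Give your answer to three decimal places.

p̂ = 311/720 = 0.431944.
SE = √(p₀(1−p₀)/n) = √(0.23472/720) = 0.018056.
z = (0.431944 − 0.3764)/0.018056 = 0.055544/0.018056 = 3.076.

z = 3.076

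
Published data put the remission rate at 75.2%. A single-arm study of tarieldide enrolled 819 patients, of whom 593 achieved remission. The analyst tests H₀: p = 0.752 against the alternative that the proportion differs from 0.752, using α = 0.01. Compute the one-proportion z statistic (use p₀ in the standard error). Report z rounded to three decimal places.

z = -1.852

p̂ = 593/819 = 0.72405.
Standard error under H₀: √(0.752×0.248/819) = 0.01509.
z = (0.72405 − 0.752)/0.01509 = -0.02795/0.01509 = -1.852.
Two-sided p-value ≈ 2·Φ(−1.852) = 0.0640, so at α = 0.01 we fail to reject H₀.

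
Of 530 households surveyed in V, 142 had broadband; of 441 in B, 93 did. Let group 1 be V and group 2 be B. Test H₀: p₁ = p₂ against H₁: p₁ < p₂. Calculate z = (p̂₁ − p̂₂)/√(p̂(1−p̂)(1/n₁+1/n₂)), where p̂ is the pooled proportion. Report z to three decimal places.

p̂₁ = 142/530 = 0.26792, p̂₂ = 93/441 = 0.21088.
Pooled p̂ = (142+93)/(530+441) = 235/971 = 0.24202.
SE = √(0.183446 × 0.00415437) = 0.02761.
z = (0.26792 − 0.21088)/0.02761 = 0.05704/0.02761 = 2.066.
p-value = P(Z < 2.066) ≈ 0.9806.

z = 2.066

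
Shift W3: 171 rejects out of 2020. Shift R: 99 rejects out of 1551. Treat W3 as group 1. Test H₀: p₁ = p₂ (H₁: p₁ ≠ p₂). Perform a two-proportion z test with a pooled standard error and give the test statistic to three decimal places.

z = 2.333

p̂₁ = 171/2020 ≈ 0.084653, p̂₂ = 99/1551 ≈ 0.063830.
Pooled p̂ = (171+99)/(2020+1551) = 270/3571 = 0.075609.
SE = √(p̂(1−p̂)(1/n₁+1/n₂)) = √(0.075609·0.924391·0.00113979) = √(7.96629e-05) = 0.008925.
z = (0.084653 − 0.063830)/0.008925 = 0.020823/0.008925 = 2.333.
p-value = 2·P(Z > 2.333) ≈ 0.0196.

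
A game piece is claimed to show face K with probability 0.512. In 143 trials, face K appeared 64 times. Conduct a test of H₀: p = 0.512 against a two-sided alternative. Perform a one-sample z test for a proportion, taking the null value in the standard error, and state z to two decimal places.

p̂ = 64/143 = 0.4476.
Under H₀, SE = √(0.512·0.488/143) = √(0.00174724) = 0.0418.
z = (0.4476 − 0.512)/0.0418 = -0.0644/0.0418 = -1.54.
p-value = 2·P(Z > 1.542) ≈ 0.1231.

z = -1.54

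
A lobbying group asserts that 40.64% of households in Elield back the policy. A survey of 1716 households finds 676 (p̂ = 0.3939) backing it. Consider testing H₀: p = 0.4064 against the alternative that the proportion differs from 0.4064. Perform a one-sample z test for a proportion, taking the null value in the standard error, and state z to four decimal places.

p̂ = 676/1716 ≈ 0.393939.
Standard error under H₀: √(0.4064×0.5936/1716) = 0.011857.
z = (0.393939 − 0.4064)/0.011857 = -0.012461/0.011857 = -1.0509.

z = -1.0509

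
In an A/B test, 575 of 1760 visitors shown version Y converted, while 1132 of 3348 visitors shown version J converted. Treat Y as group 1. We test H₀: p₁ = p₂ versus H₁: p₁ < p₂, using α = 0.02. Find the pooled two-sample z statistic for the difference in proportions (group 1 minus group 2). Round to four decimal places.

z = -0.8214

p̂₁ = 575/1760 = 0.326705, p̂₂ = 1132/3348 = 0.338112.
Pooled p̂ = (575+1132)/(1760+3348) = 1707/5108 = 0.334182.
SE = √(p̂(1−p̂)(1/n₁+1/n₂)) = √(0.334182·0.665818·0.000866868) = √(0.000192882) = 0.013888.
z = (0.326705 − 0.338112)/0.013888 = -0.011407/0.013888 = -0.8214.
p-value = P(Z < -0.821) ≈ 0.2057; since p > α = 0.02, fail to reject H₀.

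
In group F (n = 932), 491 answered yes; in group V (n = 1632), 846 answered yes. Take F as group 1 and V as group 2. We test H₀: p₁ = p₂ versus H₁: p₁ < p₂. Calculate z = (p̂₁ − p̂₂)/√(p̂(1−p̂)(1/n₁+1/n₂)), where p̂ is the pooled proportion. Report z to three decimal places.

z = 0.412

p̂₁ = 491/932 ≈ 0.52682, p̂₂ = 846/1632 ≈ 0.51838.
Pooled p̂ = (491+846)/(932+1632) = 1337/2564 = 0.52145.
SE = √(0.24954 × 0.00168571) = 0.02051.
z = (0.52682 − 0.51838)/0.02051 = 0.00844/0.02051 = 0.412.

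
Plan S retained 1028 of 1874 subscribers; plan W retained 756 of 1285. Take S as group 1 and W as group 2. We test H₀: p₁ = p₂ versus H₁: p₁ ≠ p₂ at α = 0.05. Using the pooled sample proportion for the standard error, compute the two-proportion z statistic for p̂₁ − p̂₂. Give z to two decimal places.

p̂₁ = 1028/1874 = 0.5486, p̂₂ = 756/1285 = 0.5883.
Pooled p̂ = (1028+756)/(1874+1285) = 1784/3159 = 0.5647.
SE = √(p̂(1−p̂)(1/n₁+1/n₂)) = √(0.5647·0.4353·0.00131183) = √(0.00032246) = 0.0180.
z = (0.5486 − 0.5883)/0.0180 = -0.0397/0.0180 = -2.21.
Two-sided p-value ≈ 2·Φ(−2.215) = 0.0268, so at α = 0.05 we reject H₀.

z = -2.21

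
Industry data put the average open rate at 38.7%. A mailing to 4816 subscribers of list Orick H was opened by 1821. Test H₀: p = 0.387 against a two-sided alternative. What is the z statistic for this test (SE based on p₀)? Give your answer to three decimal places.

p̂ = 1821/4816 = 0.37811.
Under H₀, SE = √(0.387·0.613/4816) = √(4.92589e-05) = 0.00702.
z = (0.37811 − 0.387)/0.00702 = -0.00889/0.00702 = -1.266.
p-value = 2·P(Z > 1.266) ≈ 0.2055.

z = -1.266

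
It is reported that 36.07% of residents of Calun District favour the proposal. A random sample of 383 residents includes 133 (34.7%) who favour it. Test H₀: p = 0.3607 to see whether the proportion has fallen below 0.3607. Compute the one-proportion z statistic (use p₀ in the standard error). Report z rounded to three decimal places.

p̂ = 133/383 = 0.34726.
Under H₀, SE = √(0.3607·0.6393/383) = √(0.000602077) = 0.02454.
z = (0.34726 − 0.3607)/0.02454 = -0.01344/0.02454 = -0.548.

z = -0.548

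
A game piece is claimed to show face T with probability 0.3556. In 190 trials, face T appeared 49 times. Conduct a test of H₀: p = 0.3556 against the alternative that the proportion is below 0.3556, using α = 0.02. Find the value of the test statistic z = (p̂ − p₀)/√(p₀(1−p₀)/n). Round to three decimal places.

z = -2.813

p̂ = 49/190 = 0.25789.
Standard error under H₀: √(0.3556×0.6444/190) = 0.03473.
z = (0.25789 − 0.3556)/0.03473 = -0.09771/0.03473 = -2.813.
p-value = P(Z < -2.813) ≈ 0.0025, so at α = 0.02 we reject H₀.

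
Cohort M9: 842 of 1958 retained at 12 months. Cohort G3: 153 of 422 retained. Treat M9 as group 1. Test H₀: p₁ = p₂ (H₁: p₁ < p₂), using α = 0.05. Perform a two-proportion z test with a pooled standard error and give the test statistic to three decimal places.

z = 2.549

p̂₁ = 842/1958 ≈ 0.43003, p̂₂ = 153/422 ≈ 0.36256.
Pooled p̂ = (842+153)/(1958+422) = 995/2380 = 0.41807.
SE = √(0.243287 × 0.00288039) = 0.02647.
z = (0.43003 − 0.36256)/0.02647 = 0.06747/0.02647 = 2.549.
p-value = P(Z < 2.549) ≈ 0.9946. With α = 0.05, fail to reject H₀.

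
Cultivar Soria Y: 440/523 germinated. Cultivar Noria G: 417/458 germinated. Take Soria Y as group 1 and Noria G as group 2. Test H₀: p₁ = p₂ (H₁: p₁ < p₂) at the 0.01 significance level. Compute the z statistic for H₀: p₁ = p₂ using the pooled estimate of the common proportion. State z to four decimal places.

p̂₁ = 440/523 ≈ 0.841300, p̂₂ = 417/458 ≈ 0.910480.
Pooled p̂ = (440+417)/(523+458) = 857/981 = 0.873598.
SE = √(0.110424 × 0.00409545) = 0.021266.
z = (0.841300 − 0.910480)/0.021266 = -0.069180/0.021266 = -3.2531.
p-value = P(Z < -3.253) ≈ 0.0006, so at α = 0.01 we reject H₀.

z = -3.2531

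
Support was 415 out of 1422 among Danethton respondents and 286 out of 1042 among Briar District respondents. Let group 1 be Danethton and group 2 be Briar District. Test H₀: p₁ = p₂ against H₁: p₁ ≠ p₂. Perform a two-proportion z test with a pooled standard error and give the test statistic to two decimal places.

p̂₁ = 415/1422 = 0.2918, p̂₂ = 286/1042 = 0.2745.
Pooled p̂ = (415+286)/(1422+1042) = 701/2464 = 0.2845.
SE = √(0.203558 × 0.00166293) = 0.0184.
z = (0.2918 − 0.2745)/0.0184 = 0.0173/0.0184 = 0.94.

z = 0.94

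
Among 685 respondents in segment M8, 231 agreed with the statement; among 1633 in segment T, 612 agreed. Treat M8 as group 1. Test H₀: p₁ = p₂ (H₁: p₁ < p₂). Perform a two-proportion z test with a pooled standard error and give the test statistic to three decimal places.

p̂₁ = 231/685 = 0.33723, p̂₂ = 612/1633 = 0.37477.
Pooled p̂ = (231+612)/(685+1633) = 843/2318 = 0.36368.
SE = √(0.231416 × 0.00207222) = 0.02190.
z = (0.33723 − 0.37477)/0.02190 = -0.03754/0.02190 = -1.714.
p-value = P(Z < -1.714) ≈ 0.0432.

z = -1.714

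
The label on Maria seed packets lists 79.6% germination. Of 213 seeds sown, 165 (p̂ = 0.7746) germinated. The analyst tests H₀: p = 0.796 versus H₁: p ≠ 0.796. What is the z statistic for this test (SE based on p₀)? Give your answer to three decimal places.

p̂ = 165/213 ≈ 0.77465.
Standard error under H₀: √(0.796×0.204/213) = 0.02761.
z = (0.77465 − 0.796)/0.02761 = -0.02135/0.02761 = -0.773.

z = -0.773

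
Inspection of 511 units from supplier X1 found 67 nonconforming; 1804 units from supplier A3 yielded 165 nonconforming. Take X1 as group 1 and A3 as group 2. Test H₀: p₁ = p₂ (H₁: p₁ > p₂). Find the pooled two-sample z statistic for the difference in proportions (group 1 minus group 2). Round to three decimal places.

z = 2.635

p̂₁ = 67/511 ≈ 0.13112, p̂₂ = 165/1804 ≈ 0.09146.
Pooled p̂ = (67+165)/(511+1804) = 232/2315 = 0.10022.
SE = √(p̂(1−p̂)(1/n₁+1/n₂)) = √(0.10022·0.89978·0.00251127) = √(0.000226448) = 0.01505.
z = (0.13112 − 0.09146)/0.01505 = 0.03966/0.01505 = 2.635.
p-value = P(Z > 2.635) ≈ 0.0042.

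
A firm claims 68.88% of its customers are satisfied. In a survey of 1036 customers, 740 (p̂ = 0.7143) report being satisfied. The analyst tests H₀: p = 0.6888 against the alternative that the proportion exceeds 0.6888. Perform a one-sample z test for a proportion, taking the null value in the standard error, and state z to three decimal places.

z = 1.772

p̂ = 740/1036 = 0.714286.
SE = √(p₀(1−p₀)/n) = √(0.21435/1036) = 0.014384.
z = (0.714286 − 0.6888)/0.014384 = 0.025486/0.014384 = 1.772.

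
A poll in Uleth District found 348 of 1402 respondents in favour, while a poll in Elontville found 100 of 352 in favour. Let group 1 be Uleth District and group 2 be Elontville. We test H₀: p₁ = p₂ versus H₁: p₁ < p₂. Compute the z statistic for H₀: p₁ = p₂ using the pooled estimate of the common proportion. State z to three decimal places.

p̂₁ = 348/1402 = 0.24822, p̂₂ = 100/352 = 0.28409.
Pooled p̂ = (348+100)/(1402+352) = 448/1754 = 0.25542.
SE = √(p̂(1−p̂)(1/n₁+1/n₂)) = √(0.25542·0.74458·0.00355418) = √(0.000675929) = 0.02600.
z = (0.24822 − 0.28409)/0.02600 = -0.03587/0.02600 = -1.380.

z = -1.380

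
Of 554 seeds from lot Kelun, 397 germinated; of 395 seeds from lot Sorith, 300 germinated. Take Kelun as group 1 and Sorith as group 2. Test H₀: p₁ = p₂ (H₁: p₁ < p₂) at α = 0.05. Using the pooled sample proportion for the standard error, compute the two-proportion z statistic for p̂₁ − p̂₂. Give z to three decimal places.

z = -1.475

p̂₁ = 397/554 = 0.71661, p̂₂ = 300/395 = 0.75949.
Pooled p̂ = (397+300)/(554+395) = 697/949 = 0.73446.
SE = √(p̂(1−p̂)(1/n₁+1/n₂)) = √(0.73446·0.26554·0.0043367) = √(0.000845786) = 0.02908.
z = (0.71661 − 0.75949)/0.02908 = -0.04288/0.02908 = -1.475.
p-value = P(Z < -1.475) ≈ 0.0701, so at α = 0.05 we fail to reject H₀.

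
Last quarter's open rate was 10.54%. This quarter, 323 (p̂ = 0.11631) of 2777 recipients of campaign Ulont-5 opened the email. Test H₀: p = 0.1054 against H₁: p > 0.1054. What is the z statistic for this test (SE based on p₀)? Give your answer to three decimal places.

p̂ = 323/2777 ≈ 0.116313.
SE = √(p₀(1−p₀)/n) = √(0.094291/2777) = 0.005827.
z = (0.116313 − 0.1054)/0.005827 = 0.010913/0.005827 = 1.873.
p-value = P(Z > 1.873) ≈ 0.0306.

z = 1.873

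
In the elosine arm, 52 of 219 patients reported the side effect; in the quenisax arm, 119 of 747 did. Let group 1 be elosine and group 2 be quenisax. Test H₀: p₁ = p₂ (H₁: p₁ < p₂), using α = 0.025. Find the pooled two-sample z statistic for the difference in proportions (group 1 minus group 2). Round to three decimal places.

p̂₁ = 52/219 = 0.23744, p̂₂ = 119/747 = 0.15930.
Pooled p̂ = (52+119)/(219+747) = 171/966 = 0.17702.
SE = √(0.145683 × 0.0059049) = 0.02933.
z = (0.23744 − 0.15930)/0.02933 = 0.07814/0.02933 = 2.664.
p-value = P(Z < 2.664) ≈ 0.9961, so at α = 0.025 we fail to reject H₀.

z = 2.664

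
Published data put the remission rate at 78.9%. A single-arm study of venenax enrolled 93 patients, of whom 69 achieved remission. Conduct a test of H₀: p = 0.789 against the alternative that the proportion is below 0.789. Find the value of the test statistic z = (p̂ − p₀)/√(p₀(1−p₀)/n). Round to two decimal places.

z = -1.11

p̂ = 69/93 = 0.7419.
SE = √(p₀(1−p₀)/n) = √(0.16648/93) = 0.0423.
z = (0.7419 − 0.789)/0.0423 = -0.0471/0.0423 = -1.11.
p-value = P(Z < -1.112) ≈ 0.1330.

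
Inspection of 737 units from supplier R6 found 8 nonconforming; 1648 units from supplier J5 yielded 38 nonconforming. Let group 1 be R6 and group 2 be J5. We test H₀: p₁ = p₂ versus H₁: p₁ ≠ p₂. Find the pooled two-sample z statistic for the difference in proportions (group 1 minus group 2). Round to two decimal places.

z = -2.00

p̂₁ = 8/737 ≈ 0.0109, p̂₂ = 38/1648 ≈ 0.0231.
Pooled p̂ = (8+38)/(737+1648) = 46/2385 = 0.0193.
SE = √(0.0189152 × 0.00196365) = 0.0061.
z = (0.0109 − 0.0231)/0.0061 = -0.0122/0.0061 = -2.00.
p-value = 2·P(Z > 2.002) ≈ 0.0452.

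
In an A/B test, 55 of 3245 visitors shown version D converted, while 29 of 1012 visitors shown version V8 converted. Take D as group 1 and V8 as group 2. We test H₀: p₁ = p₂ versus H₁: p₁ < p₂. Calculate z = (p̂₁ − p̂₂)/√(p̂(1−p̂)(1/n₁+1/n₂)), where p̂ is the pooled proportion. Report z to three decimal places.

p̂₁ = 55/3245 = 0.016949, p̂₂ = 29/1012 = 0.028656.
Pooled p̂ = (55+29)/(3245+1012) = 84/4257 = 0.019732.
SE = √(0.0193428 × 0.00129631) = 0.005007.
z = (0.016949 − 0.028656)/0.005007 = -0.011707/0.005007 = -2.338.

z = -2.338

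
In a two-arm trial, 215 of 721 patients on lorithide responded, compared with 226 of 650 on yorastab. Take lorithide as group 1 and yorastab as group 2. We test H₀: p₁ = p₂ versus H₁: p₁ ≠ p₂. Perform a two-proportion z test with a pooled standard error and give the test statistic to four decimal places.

z = -1.9591

p̂₁ = 215/721 = 0.2981969, p̂₂ = 226/650 = 0.3476923.
Pooled p̂ = (215+226)/(721+650) = 441/1371 = 0.3216630.
SE = √(p̂(1−p̂)(1/n₁+1/n₂)) = √(0.3216630·0.6783370·0.00292542) = √(0.000638316) = 0.0252649.
z = (0.2981969 − 0.3476923)/0.0252649 = -0.0494954/0.0252649 = -1.9591.
Two-sided p-value ≈ 2·Φ(−1.959) = 0.0501.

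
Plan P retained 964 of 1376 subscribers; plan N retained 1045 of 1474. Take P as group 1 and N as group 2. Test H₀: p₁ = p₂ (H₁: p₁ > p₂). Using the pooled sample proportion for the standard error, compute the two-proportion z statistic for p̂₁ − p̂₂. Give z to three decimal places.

z = -0.490

p̂₁ = 964/1376 ≈ 0.70058, p̂₂ = 1045/1474 ≈ 0.70896.
Pooled p̂ = (964+1045)/(1376+1474) = 2009/2850 = 0.70491.
SE = √(p̂(1−p̂)(1/n₁+1/n₂)) = √(0.70491·0.29509·0.00140517) = √(0.000292291) = 0.01710.
z = (0.70058 − 0.70896)/0.01710 = -0.00838/0.01710 = -0.490.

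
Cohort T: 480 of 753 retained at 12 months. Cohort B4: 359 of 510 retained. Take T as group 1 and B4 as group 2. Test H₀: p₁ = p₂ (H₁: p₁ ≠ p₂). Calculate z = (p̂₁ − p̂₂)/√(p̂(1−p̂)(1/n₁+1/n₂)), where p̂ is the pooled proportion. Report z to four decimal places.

z = -2.4545

p̂₁ = 480/753 ≈ 0.637450, p̂₂ = 359/510 ≈ 0.703922.
Pooled p̂ = (480+359)/(753+510) = 839/1263 = 0.664291.
SE = √(p̂(1−p̂)(1/n₁+1/n₂)) = √(0.664291·0.335709·0.00328881) = √(0.000733431) = 0.027082.
z = (0.637450 − 0.703922)/0.027082 = -0.066472/0.027082 = -2.4545.
p-value = 2·P(Z > 2.454) ≈ 0.0141.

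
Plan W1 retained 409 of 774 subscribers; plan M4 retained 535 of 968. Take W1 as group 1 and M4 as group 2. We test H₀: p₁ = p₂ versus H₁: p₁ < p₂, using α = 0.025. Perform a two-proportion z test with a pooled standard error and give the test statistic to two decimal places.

z = -1.01

p̂₁ = 409/774 ≈ 0.5284, p̂₂ = 535/968 ≈ 0.5527.
Pooled p̂ = (409+535)/(774+968) = 944/1742 = 0.5419.
SE = √(p̂(1−p̂)(1/n₁+1/n₂)) = √(0.5419·0.4581·0.00232505) = √(0.000577179) = 0.0240.
z = (0.5284 − 0.5527)/0.0240 = -0.0243/0.0240 = -1.01.
p-value = P(Z < -1.010) ≈ 0.1563; since p > α = 0.025, fail to reject H₀.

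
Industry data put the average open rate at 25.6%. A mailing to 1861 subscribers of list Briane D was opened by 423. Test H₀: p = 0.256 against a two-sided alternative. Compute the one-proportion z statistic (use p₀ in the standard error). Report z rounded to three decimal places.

z = -2.837

p̂ = 423/1861 = 0.227297.
SE = √(p₀(1−p₀)/n) = √(0.19046/1861) = 0.010117.
z = (0.227297 − 0.256)/0.010117 = -0.028703/0.010117 = -2.837.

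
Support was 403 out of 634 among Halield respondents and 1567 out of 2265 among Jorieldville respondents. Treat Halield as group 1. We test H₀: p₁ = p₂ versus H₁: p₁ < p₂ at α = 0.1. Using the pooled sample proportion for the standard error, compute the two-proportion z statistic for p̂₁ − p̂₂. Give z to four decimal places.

z = -2.6797

p̂₁ = 403/634 ≈ 0.635647, p̂₂ = 1567/2265 ≈ 0.691832.
Pooled p̂ = (403+1567)/(634+2265) = 1970/2899 = 0.679545.
SE = √(p̂(1−p̂)(1/n₁+1/n₂)) = √(0.679545·0.320455·0.00201879) = √(0.000439619) = 0.020967.
z = (0.635647 − 0.691832)/0.020967 = -0.056185/0.020967 = -2.6797.
p-value = P(Z < -2.680) ≈ 0.0037; since p < α = 0.1, reject H₀.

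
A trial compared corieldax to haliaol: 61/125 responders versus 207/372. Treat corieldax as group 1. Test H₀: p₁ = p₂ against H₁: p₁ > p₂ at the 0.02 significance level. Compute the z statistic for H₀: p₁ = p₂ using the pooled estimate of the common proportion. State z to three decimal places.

p̂₁ = 61/125 ≈ 0.48800, p̂₂ = 207/372 ≈ 0.55645.
Pooled p̂ = (61+207)/(125+372) = 268/497 = 0.53924.
SE = √(p̂(1−p̂)(1/n₁+1/n₂)) = √(0.53924·0.46076·0.0106882) = √(0.00265559) = 0.05153.
z = (0.48800 − 0.55645)/0.05153 = -0.06845/0.05153 = -1.328.
p-value = P(Z > -1.328) ≈ 0.9080; since p > α = 0.02, fail to reject H₀.

z = -1.328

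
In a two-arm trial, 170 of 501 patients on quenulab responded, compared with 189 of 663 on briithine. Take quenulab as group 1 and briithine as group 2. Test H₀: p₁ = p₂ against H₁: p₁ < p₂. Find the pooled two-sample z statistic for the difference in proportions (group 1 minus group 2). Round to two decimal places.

z = 1.98

p̂₁ = 170/501 = 0.33932, p̂₂ = 189/663 = 0.28507.
Pooled p̂ = (170+189)/(501+663) = 359/1164 = 0.30842.
SE = √(0.213297 × 0.0035043) = 0.02734.
z = (0.33932 − 0.28507)/0.02734 = 0.05425/0.02734 = 1.98.
p-value = P(Z < 1.984) ≈ 0.9764.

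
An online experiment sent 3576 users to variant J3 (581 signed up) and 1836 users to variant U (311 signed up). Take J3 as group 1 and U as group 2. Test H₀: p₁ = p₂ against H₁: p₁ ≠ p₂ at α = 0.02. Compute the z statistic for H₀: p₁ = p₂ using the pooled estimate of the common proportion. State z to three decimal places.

z = -0.649

p̂₁ = 581/3576 ≈ 0.162472, p̂₂ = 311/1836 ≈ 0.169390.
Pooled p̂ = (581+311)/(3576+1836) = 892/5412 = 0.164819.
SE = √(p̂(1−p̂)(1/n₁+1/n₂)) = √(0.164819·0.835181·0.000824304) = √(0.000113469) = 0.010652.
z = (0.162472 − 0.169390)/0.010652 = -0.006918/0.010652 = -0.649.
Two-sided p-value ≈ 2·Φ(−0.649) = 0.5161; since p > α = 0.02, fail to reject H₀.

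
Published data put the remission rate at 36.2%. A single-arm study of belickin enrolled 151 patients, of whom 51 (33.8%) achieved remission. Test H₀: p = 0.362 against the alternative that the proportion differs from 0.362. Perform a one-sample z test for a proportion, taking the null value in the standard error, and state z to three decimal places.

z = -0.620

p̂ = 51/151 = 0.33775.
Standard error under H₀: √(0.362×0.638/151) = 0.03911.
z = (0.33775 − 0.362)/0.03911 = -0.02425/0.03911 = -0.620.
p-value = 2·P(Z > 0.620) ≈ 0.5352.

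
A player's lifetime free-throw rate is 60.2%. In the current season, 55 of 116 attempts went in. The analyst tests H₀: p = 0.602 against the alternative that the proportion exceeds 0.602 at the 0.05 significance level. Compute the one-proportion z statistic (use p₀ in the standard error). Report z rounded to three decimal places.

z = -2.813

p̂ = 55/116 ≈ 0.47414.
SE = √(p₀(1−p₀)/n) = √(0.2396/116) = 0.04545.
z = (0.47414 − 0.602)/0.04545 = -0.12786/0.04545 = -2.813.
p-value = P(Z > -2.813) ≈ 0.9975; since p > α = 0.05, fail to reject H₀.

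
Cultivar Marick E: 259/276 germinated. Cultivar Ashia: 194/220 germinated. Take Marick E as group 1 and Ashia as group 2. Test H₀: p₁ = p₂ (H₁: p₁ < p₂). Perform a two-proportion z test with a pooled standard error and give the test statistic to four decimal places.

p̂₁ = 259/276 ≈ 0.938406, p̂₂ = 194/220 ≈ 0.881818.
Pooled p̂ = (259+194)/(276+220) = 453/496 = 0.913306.
SE = √(0.0791778 × 0.00816864) = 0.025432.
z = (0.938406 − 0.881818)/0.025432 = 0.056588/0.025432 = 2.2251.
p-value = P(Z < 2.225) ≈ 0.9870.

z = 2.2251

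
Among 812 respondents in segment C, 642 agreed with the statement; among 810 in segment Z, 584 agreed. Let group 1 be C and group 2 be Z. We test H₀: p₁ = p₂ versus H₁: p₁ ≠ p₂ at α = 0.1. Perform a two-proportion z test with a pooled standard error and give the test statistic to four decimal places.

z = 3.2651

p̂₁ = 642/812 ≈ 0.7906404, p̂₂ = 584/810 ≈ 0.7209877.
Pooled p̂ = (642+584)/(812+810) = 1226/1622 = 0.7558570.
SE = √(p̂(1−p̂)(1/n₁+1/n₂)) = √(0.7558570·0.2441430·0.00246609) = √(0.000455086) = 0.0213328.
z = (0.7906404 − 0.7209877)/0.0213328 = 0.0696527/0.0213328 = 3.2651.
Two-sided p-value ≈ 2·Φ(−3.265) = 0.0011, so at α = 0.1 we reject H₀.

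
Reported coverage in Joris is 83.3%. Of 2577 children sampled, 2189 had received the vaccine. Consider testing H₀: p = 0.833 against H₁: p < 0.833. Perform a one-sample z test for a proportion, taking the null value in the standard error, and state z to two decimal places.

p̂ = 2189/2577 ≈ 0.84944.
SE = √(p₀(1−p₀)/n) = √(0.13911/2577) = 0.00735.
z = (0.84944 − 0.833)/0.00735 = 0.01644/0.00735 = 2.24.

z = 2.24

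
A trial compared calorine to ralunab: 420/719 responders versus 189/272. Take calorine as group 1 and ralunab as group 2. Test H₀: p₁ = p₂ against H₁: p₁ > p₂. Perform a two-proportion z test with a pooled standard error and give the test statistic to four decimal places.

p̂₁ = 420/719 = 0.584145, p̂₂ = 189/272 = 0.694853.
Pooled p̂ = (420+189)/(719+272) = 609/991 = 0.614531.
SE = √(0.236883 × 0.00506729) = 0.034646.
z = (0.584145 − 0.694853)/0.034646 = -0.110708/0.034646 = -3.1954.
p-value = P(Z > -3.195) ≈ 0.9993.

z = -3.1954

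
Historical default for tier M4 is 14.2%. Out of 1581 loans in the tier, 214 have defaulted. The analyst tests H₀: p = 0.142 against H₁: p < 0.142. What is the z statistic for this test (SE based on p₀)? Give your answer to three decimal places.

z = -0.757

p̂ = 214/1581 = 0.135357.
SE = √(p₀(1−p₀)/n) = √(0.12184/1581) = 0.008779.
z = (0.135357 − 0.142)/0.008779 = -0.006643/0.008779 = -0.757.
p-value = P(Z < -0.757) ≈ 0.2246.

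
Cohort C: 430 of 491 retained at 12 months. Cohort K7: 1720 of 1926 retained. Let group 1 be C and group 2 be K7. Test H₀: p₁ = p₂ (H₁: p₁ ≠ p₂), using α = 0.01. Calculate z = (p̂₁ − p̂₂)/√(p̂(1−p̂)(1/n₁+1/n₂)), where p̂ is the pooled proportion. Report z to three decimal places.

p̂₁ = 430/491 = 0.87576, p̂₂ = 1720/1926 = 0.89304.
Pooled p̂ = (430+1720)/(491+1926) = 2150/2417 = 0.88953.
SE = √(p̂(1−p̂)(1/n₁+1/n₂)) = √(0.88953·0.11047·0.00255587) = √(0.000251151) = 0.01585.
z = (0.87576 − 0.89304)/0.01585 = -0.01728/0.01585 = -1.090.
p-value = 2·P(Z > 1.090) ≈ 0.2756; since p > α = 0.01, fail to reject H₀.

z = -1.090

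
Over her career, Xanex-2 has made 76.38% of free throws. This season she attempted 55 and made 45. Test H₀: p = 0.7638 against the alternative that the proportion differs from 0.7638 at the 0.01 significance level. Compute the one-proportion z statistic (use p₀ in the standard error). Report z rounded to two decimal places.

z = 0.95

p̂ = 45/55 = 0.8182.
Standard error under H₀: √(0.7638×0.2362/55) = 0.0573.
z = (0.8182 − 0.7638)/0.0573 = 0.0544/0.0573 = 0.95.
Two-sided p-value ≈ 2·Φ(−0.950) = 0.3424. With α = 0.01, fail to reject H₀.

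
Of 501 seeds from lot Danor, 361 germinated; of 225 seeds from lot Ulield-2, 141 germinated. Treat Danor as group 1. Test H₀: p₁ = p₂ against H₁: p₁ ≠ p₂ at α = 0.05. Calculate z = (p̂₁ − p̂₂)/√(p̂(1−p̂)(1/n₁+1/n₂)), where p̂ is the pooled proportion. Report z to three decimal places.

z = 2.533

p̂₁ = 361/501 = 0.72056, p̂₂ = 141/225 = 0.62667.
Pooled p̂ = (361+141)/(501+225) = 502/726 = 0.69146.
SE = √(0.213343 × 0.00644045) = 0.03707.
z = (0.72056 − 0.62667)/0.03707 = 0.09389/0.03707 = 2.533.
Two-sided p-value ≈ 2·Φ(−2.533) = 0.0113; since p < α = 0.05, reject H₀.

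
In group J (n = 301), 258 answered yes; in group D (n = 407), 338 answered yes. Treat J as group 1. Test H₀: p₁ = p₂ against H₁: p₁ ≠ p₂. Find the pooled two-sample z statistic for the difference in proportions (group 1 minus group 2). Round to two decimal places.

z = 0.96

p̂₁ = 258/301 ≈ 0.8571, p̂₂ = 338/407 ≈ 0.8305.
Pooled p̂ = (258+338)/(301+407) = 596/708 = 0.8418.
SE = √(p̂(1−p̂)(1/n₁+1/n₂)) = √(0.8418·0.1582·0.00577926) = √(0.000769609) = 0.0277.
z = (0.8571 − 0.8305)/0.0277 = 0.0266/0.0277 = 0.96.
Two-sided p-value ≈ 2·Φ(−0.962) = 0.3363.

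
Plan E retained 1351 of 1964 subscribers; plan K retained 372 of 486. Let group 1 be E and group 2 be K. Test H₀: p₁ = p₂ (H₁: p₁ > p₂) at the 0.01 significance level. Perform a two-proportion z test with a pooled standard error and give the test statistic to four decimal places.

z = -3.3508

p̂₁ = 1351/1964 = 0.687882, p̂₂ = 372/486 = 0.765432.
Pooled p̂ = (1351+372)/(1964+486) = 1723/2450 = 0.703265.
SE = √(p̂(1−p̂)(1/n₁+1/n₂)) = √(0.703265·0.296735·0.00256678) = √(0.000535644) = 0.023144.
z = (0.687882 − 0.765432)/0.023144 = -0.077550/0.023144 = -3.3508.
p-value = P(Z > -3.351) ≈ 0.9996. With α = 0.01, fail to reject H₀.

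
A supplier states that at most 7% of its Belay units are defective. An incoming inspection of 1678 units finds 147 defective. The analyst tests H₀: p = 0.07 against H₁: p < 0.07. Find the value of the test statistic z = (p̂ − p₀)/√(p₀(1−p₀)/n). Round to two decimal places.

z = 2.83

p̂ = 147/1678 ≈ 0.08760.
Under H₀, SE = √(0.07·0.93/1678) = √(3.87962e-05) = 0.00623.
z = (0.08760 − 0.07)/0.00623 = 0.01760/0.00623 = 2.83.
p-value = P(Z < 2.826) ≈ 0.9976.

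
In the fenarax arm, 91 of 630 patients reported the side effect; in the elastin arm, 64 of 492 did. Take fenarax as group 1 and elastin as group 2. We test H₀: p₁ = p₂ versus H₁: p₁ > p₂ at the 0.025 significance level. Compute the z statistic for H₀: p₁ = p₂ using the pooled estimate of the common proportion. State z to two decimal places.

p̂₁ = 91/630 = 0.1444, p̂₂ = 64/492 = 0.1301.
Pooled p̂ = (91+64)/(630+492) = 155/1122 = 0.1381.
SE = √(p̂(1−p̂)(1/n₁+1/n₂)) = √(0.1381·0.8619·0.00361982) = √(0.000430983) = 0.0208.
z = (0.1444 − 0.1301)/0.0208 = 0.0143/0.0208 = 0.69.
p-value = P(Z > 0.692) ≈ 0.2445. With α = 0.025, fail to reject H₀.

z = 0.69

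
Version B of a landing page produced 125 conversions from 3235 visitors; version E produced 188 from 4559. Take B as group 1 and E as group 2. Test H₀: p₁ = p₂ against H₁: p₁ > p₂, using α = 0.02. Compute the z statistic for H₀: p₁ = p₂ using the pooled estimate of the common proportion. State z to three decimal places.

z = -0.575

p̂₁ = 125/3235 ≈ 0.038640, p̂₂ = 188/4559 ≈ 0.041237.
Pooled p̂ = (125+188)/(3235+4559) = 313/7794 = 0.040159.
SE = √(0.0385463 × 0.000528465) = 0.004513.
z = (0.038640 − 0.041237)/0.004513 = -0.002597/0.004513 = -0.575.
p-value = P(Z > -0.575) ≈ 0.7175. With α = 0.02, fail to reject H₀.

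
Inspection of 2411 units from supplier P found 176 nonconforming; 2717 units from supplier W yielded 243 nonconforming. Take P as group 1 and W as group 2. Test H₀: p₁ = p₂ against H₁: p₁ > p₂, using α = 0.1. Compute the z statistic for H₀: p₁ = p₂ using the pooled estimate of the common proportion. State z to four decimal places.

z = -2.1449

p̂₁ = 176/2411 ≈ 0.07299876, p̂₂ = 243/2717 ≈ 0.08943688.
Pooled p̂ = (176+243)/(2411+2717) = 419/5128 = 0.08170827.
SE = √(0.075032 × 0.000782819) = 0.00766397.
z = (0.07299876 − 0.08943688)/0.00766397 = -0.01643812/0.00766397 = -2.1449.
p-value = P(Z > -2.145) ≈ 0.9840; since p > α = 0.1, fail to reject H₀.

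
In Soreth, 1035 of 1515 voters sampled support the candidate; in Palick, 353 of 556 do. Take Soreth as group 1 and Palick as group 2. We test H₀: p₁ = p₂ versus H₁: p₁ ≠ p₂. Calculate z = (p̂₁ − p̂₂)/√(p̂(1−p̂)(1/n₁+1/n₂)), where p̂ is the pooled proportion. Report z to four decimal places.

z = 2.0709

p̂₁ = 1035/1515 ≈ 0.683168, p̂₂ = 353/556 ≈ 0.634892.
Pooled p̂ = (1035+353)/(1515+556) = 1388/2071 = 0.670208.
SE = √(0.221029 × 0.00245863) = 0.023312.
z = (0.683168 − 0.634892)/0.023312 = 0.048276/0.023312 = 2.0709.
Two-sided p-value ≈ 2·Φ(−2.071) = 0.0384.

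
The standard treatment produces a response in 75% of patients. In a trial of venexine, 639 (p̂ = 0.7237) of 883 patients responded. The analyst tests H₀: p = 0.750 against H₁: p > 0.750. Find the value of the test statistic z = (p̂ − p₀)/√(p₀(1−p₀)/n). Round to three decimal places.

z = -1.807

p̂ = 639/883 ≈ 0.72367.
SE = √(p₀(1−p₀)/n) = √(0.1875/883) = 0.01457.
z = (0.72367 − 0.75)/0.01457 = -0.02633/0.01457 = -1.807.
p-value = P(Z > -1.807) ≈ 0.9646.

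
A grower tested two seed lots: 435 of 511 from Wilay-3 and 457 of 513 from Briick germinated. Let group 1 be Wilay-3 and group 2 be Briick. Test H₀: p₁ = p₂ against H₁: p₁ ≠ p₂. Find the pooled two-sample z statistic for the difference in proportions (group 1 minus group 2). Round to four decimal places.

z = -1.8892

p̂₁ = 435/511 = 0.8512720, p̂₂ = 457/513 = 0.8908382.
Pooled p̂ = (435+457)/(511+513) = 892/1024 = 0.8710938.
SE = √(p̂(1−p̂)(1/n₁+1/n₂)) = √(0.8710938·0.1289062·0.00390626) = √(0.000438632) = 0.0209435.
z = (0.8512720 − 0.8908382)/0.0209435 = -0.0395662/0.0209435 = -1.8892.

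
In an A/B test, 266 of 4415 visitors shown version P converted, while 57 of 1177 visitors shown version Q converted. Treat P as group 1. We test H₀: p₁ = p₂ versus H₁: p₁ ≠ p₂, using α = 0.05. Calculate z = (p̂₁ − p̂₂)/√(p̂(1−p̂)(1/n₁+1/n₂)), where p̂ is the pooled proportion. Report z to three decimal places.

z = 1.545

p̂₁ = 266/4415 = 0.06025, p̂₂ = 57/1177 = 0.04843.
Pooled p̂ = (266+57)/(4415+1177) = 323/5592 = 0.05776.
SE = √(0.0544247 × 0.00107612) = 0.00765.
z = (0.06025 − 0.04843)/0.00765 = 0.01182/0.00765 = 1.545.
p-value = 2·P(Z > 1.545) ≈ 0.1224, so at α = 0.05 we fail to reject H₀.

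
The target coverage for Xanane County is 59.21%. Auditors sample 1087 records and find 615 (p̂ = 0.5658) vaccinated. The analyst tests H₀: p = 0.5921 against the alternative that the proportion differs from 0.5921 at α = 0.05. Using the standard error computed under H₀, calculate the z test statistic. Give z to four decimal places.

p̂ = 615/1087 ≈ 0.565777.
SE = √(p₀(1−p₀)/n) = √(0.24152/1087) = 0.014906.
z = (0.565777 − 0.5921)/0.014906 = -0.026323/0.014906 = -1.7659.
p-value = 2·P(Z > 1.766) ≈ 0.0774, so at α = 0.05 we fail to reject H₀.

z = -1.7659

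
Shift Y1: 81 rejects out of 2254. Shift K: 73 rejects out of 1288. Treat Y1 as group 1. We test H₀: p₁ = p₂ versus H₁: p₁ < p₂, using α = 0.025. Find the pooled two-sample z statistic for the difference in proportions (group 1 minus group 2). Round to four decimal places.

p̂₁ = 81/2254 = 0.035936, p̂₂ = 73/1288 = 0.056677.
Pooled p̂ = (81+73)/(2254+1288) = 154/3542 = 0.043478.
SE = √(p̂(1−p̂)(1/n₁+1/n₂)) = √(0.043478·0.956522·0.00122005) = √(5.07395e-05) = 0.007123.
z = (0.035936 − 0.056677)/0.007123 = -0.020741/0.007123 = -2.9118.
p-value = P(Z < -2.912) ≈ 0.0018; since p < α = 0.025, reject H₀.

z = -2.9118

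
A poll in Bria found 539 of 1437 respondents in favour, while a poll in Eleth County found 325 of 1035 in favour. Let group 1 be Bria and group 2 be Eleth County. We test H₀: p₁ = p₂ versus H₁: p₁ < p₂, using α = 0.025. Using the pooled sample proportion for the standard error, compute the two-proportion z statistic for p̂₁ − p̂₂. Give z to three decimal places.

p̂₁ = 539/1437 ≈ 0.37509, p̂₂ = 325/1035 ≈ 0.31401.
Pooled p̂ = (539+325)/(1437+1035) = 864/2472 = 0.34951.
SE = √(p̂(1−p̂)(1/n₁+1/n₂)) = √(0.34951·0.65049·0.00166208) = √(0.00037788) = 0.01944.
z = (0.37509 − 0.31401)/0.01944 = 0.06108/0.01944 = 3.142.
p-value = P(Z < 3.142) ≈ 0.9992, so at α = 0.025 we fail to reject H₀.

z = 3.142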